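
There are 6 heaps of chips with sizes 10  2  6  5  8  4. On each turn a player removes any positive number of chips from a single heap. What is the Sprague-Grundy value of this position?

7

Compute the nim-sum pairwise:
10 ⊕ 2 = 8
8 ⊕ 6 = 14
14 ⊕ 5 = 11
11 ⊕ 8 = 3
3 ⊕ 4 = 7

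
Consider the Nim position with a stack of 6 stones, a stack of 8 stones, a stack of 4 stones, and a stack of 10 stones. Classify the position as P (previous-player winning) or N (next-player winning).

Nim-sum: 6 ⊕ 8 ⊕ 4 ⊕ 10 = 0.
The nim-sum is 0, so this is a P-position: the player to move is in a losing position under optimal play.

P-position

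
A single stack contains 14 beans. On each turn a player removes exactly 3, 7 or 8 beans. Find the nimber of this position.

Grundy values for subtraction set {3, 7, 8}:
k:     0  1  2  3  4  5  6  7  8  9 10 11 12 13 14
g(k):  0  0  0  1  1  1  0  2  2  1  3  0  0  2  1
So g(14) = 1.

1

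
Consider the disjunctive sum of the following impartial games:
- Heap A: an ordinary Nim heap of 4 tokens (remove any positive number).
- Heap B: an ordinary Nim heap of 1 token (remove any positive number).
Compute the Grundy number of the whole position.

Heap A is a plain Nim heap of size 4, so its Grundy value is 4.
Heap B is a plain Nim heap of size 1, so its Grundy value is 1.
By the Sprague-Grundy theorem, the Grundy value of a sum of independent games is the XOR of the component values.
Combined value = 4 ⊕ 1 = 5.

5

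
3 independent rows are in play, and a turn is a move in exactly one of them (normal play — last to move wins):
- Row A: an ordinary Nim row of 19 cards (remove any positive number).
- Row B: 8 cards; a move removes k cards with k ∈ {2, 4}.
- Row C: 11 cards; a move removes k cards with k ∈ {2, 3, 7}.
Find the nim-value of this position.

18

Row A is a plain Nim row of size 19, so its Grundy value is 19.
Grundy values for row B (subtraction set {2, 4}):
g(0) = mex{} = 0
g(1) = mex{} = 0
g(2) = mex{0} = 1
g(3) = mex{0} = 1
g(4) = mex{0,1} = 2
g(5) = mex{0,1} = 2
g(6) = mex{1,2} = 0
g(7) = mex{1,2} = 0
g(8) = mex{0,2} = 1
So g(8) = 1.
For row C, compute g(0), g(1), … with moves {2, 3, 7}:
g(0) = mex{} = 0
g(1) = mex{} = 0
g(2) = mex{0} = 1
g(3) = mex{0} = 1
g(4) = mex{0,1} = 2
g(5) = mex{1} = 0
g(6) = mex{1,2} = 0
g(7) = mex{0,2} = 1
g(8) = mex{0} = 1
g(9) = mex{0,1} = 2
g(10) = mex{1} = 0
g(11) = mex{1,2} = 0
So g(11) = 0.
The value of a disjunctive sum is the nim-sum of the parts.
Combined value = 19 ⊕ 1 ⊕ 0 = 18.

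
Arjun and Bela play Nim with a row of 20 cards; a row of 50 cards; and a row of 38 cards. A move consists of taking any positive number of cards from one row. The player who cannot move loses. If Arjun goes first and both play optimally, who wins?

Bela wins

Compute the nim-sum pairwise:
20 XOR 50 = 38
38 XOR 38 = 0
The nim-sum is 0, so this is a P-position: the player to move is in a losing position under optimal play; Arjun is about to move from it and so loses — Bela wins.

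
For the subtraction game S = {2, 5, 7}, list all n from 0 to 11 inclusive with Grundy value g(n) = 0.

Grundy values for subtraction set {2, 5, 7}:
g(0) = mex{} = 0
g(1) = mex{} = 0
g(2) = mex{0} = 1
g(3) = mex{0} = 1
g(4) = mex{1} = 0
g(5) = mex{0,1} = 2
g(6) = mex{0} = 1
g(7) = mex{0,1,2} = 3
g(8) = mex{0,1} = 2
g(9) = mex{0,1,3} = 2
g(10) = mex{1,2} = 0
g(11) = mex{0,1,2} = 3
The P-positions (g = 0) in 0..11 are 0, 1, 4, 10.

0, 1, 4, 10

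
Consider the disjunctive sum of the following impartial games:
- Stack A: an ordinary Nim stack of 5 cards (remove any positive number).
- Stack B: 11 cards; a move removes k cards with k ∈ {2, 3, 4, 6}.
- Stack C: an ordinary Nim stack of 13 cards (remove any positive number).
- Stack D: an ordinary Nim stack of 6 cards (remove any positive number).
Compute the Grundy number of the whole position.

15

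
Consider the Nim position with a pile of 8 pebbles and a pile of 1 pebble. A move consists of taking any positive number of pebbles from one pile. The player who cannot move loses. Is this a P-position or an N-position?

N-position

Bitwise XOR of the heap sizes:
  1000  (8)
  0001  (1)
  ----
  1001  (9)
The nim-sum is 9 ≠ 0, so this is an N-position: the player to move can win.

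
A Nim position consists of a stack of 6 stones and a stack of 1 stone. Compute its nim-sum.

7

Compute the nim-sum pairwise:
6 ^ 1 = 7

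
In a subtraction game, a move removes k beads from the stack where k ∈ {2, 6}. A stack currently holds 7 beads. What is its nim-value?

1

Build the Grundy sequence with g(k) = mex{g(k−s) : s ∈ {2, 6}, s ≤ k}:
g(0) = mex{} = 0
g(1) = mex{} = 0
g(2) = mex{0} = 1
g(3) = mex{0} = 1
g(4) = mex{1} = 0
g(5) = mex{1} = 0
g(6) = mex{0} = 1
g(7) = mex{0} = 1
So g(7) = 1.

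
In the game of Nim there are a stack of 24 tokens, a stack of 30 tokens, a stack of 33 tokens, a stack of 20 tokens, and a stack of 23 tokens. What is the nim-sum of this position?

36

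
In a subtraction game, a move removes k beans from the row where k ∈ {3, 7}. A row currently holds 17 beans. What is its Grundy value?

Grundy values for subtraction set {3, 7}:
k:     0  1  2  3  4  5  6  7  8  9 10 11 12 13 14 15 16 17
g(k):  0  0  0  1  1  1  0  2  2  1  0  0  0  1  1  1  0  2
So g(17) = 2.

2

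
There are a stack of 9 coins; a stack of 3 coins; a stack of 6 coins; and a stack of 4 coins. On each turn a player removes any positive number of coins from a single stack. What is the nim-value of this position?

Write each in binary and XOR column by column:
  1001  (9)
  0011  (3)
  0110  (6)
  0100  (4)
  ----
  1000  (8)

8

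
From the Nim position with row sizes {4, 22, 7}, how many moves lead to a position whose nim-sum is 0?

Bitwise XOR of the heap sizes:
  00100  (4)
  10110  (22)
  00111  (7)
  -----
  10101  (21)
The overall nim-sum is X = 21. A row of size p has a winning move iff p XOR X < p (reduce it to p XOR X).
  4: 4 XOR 21 = 17 ≥ 4 — no move.
  22: 22 XOR 21 = 3 < 22 — winning move (to 3).
  7: 7 XOR 21 = 18 ≥ 7 — no move.
That gives 1 winning move.

1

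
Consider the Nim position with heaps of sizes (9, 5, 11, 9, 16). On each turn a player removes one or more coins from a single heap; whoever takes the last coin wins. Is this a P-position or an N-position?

Nim-sum: 9 XOR 5 XOR 11 XOR 9 XOR 16 = 30.
The nim-sum is 30 ≠ 0, so this is an N-position: the player to move can win.

N-position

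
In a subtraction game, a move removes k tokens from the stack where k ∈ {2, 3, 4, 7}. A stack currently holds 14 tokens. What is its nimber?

Compute g(0), g(1), … for moves {2, 3, 4, 7}:
g(0) = mex{} = 0
g(1) = mex{} = 0
g(2) = mex{0} = 1
g(3) = mex{0} = 1
g(4) = mex{0,1} = 2
g(5) = mex{0,1} = 2
g(6) = mex{1,2} = 0
g(7) = mex{0,1,2} = 3
g(8) = mex{0,2} = 1
g(9) = mex{0,1,2,3} = 4
g(10) = mex{0,1,3} = 2
g(11) = mex{1,2,3,4} = 0
g(12) = mex{1,2,4} = 0
g(13) = mex{0,2,4} = 1
g(14) = mex{0,2,3} = 1
So g(14) = 1.

1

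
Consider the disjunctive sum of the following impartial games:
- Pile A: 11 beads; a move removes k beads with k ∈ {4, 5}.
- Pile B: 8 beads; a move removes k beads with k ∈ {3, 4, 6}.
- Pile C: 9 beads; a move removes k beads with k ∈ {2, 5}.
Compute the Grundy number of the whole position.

For pile A, compute g(0), g(1), … with moves {4, 5}:
g(0) = mex{} = 0
g(1) = mex{} = 0
g(2) = mex{} = 0
g(3) = mex{} = 0
g(4) = mex{0} = 1
g(5) = mex{0} = 1
g(6) = mex{0} = 1
g(7) = mex{0} = 1
g(8) = mex{0,1} = 2
g(9) = mex{1} = 0
g(10) = mex{1} = 0
g(11) = mex{1} = 0
So g(11) = 0.
For pile B, compute g(0), g(1), … with moves {3, 4, 6}:
g(0) = mex{} = 0
g(1) = mex{} = 0
g(2) = mex{} = 0
g(3) = mex{0} = 1
g(4) = mex{0} = 1
g(5) = mex{0} = 1
g(6) = mex{0,1} = 2
g(7) = mex{0,1} = 2
g(8) = mex{0,1} = 2
So g(8) = 2.
Build the Grundy sequence for pile C with g(k) = mex{g(k−s) : s ∈ {2, 5}, s ≤ k}:
k:     0  1  2  3  4  5  6  7  8  9
g(k):  0  0  1  1  0  2  1  0  0  1
So g(9) = 1.
The value of a disjunctive sum is the nim-sum of the parts.
Combined value = 0 ⊕ 2 ⊕ 1 = 3.

3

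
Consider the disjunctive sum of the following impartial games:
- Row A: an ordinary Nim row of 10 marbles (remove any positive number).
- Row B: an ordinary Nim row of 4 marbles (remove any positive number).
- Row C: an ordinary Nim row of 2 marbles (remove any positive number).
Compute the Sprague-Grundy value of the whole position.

12

Row A is a plain Nim row of size 10, so its Grundy value is 10.
Row B is a plain Nim row of size 4, so its Grundy value is 4.
Row C is a plain Nim row of size 2, so its Grundy value is 2.
By the Sprague-Grundy theorem, the Grundy value of a sum of independent games is the XOR of the component values.
Combined value = 10 XOR 4 XOR 2 = 12.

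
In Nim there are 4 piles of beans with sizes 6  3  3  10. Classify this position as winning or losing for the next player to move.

Compute the nim-sum pairwise:
6 XOR 3 = 5
5 XOR 3 = 6
6 XOR 10 = 12
The nim-sum is 12 ≠ 0, so this is an N-position: the player to move can win.

Winning position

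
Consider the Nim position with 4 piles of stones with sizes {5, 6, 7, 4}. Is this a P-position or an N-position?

P-position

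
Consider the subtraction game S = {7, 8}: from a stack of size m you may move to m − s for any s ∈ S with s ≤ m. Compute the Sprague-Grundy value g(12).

Build the Grundy sequence with g(k) = mex{g(k−s) : s ∈ {7, 8}, s ≤ k}:
k:     0  1  2  3  4  5  6  7  8  9 10 11 12
g(k):  0  0  0  0  0  0  0  1  1  1  1  1  1
So g(12) = 1.

1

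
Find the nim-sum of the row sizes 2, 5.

Nim-sum: 2 XOR 5 = 7.

7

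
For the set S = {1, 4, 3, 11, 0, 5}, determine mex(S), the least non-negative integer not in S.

The values 0, 1 are all present; 2 is the first non-negative integer missing from the set.

2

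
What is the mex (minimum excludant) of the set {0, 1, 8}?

2

The values 0, 1 are all present; 2 is the first non-negative integer missing from the set.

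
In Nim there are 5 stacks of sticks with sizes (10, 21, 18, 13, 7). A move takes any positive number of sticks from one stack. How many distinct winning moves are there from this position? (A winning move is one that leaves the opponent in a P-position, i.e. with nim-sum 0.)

Compute the nim-sum pairwise:
10 ⊕ 21 = 31
31 ⊕ 18 = 13
13 ⊕ 13 = 0
0 ⊕ 7 = 7
The overall nim-sum is X = 7. A stack of size p has a winning move iff p XOR X < p (reduce it to p XOR X).
  10: 10 XOR 7 = 13 ≥ 10 — no move.
  21: 21 XOR 7 = 18 < 21 — winning move (to 18).
  18: 18 XOR 7 = 21 ≥ 18 — no move.
  13: 13 XOR 7 = 10 < 13 — winning move (to 10).
  7: 7 XOR 7 = 0 < 7 — winning move (to 0).
That gives 3 winning moves.

3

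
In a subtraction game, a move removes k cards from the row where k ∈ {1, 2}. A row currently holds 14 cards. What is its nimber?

2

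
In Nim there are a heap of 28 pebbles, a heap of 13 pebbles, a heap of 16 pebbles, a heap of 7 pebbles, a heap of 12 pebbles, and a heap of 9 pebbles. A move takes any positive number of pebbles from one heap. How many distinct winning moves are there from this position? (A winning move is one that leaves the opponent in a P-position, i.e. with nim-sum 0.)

Bitwise XOR of the heap sizes:
  11100  (28)
  01101  (13)
  10000  (16)
  00111  (7)
  01100  (12)
  01001  (9)
  -----
  00011  (3)
The overall nim-sum is X = 3. A heap of size p has a winning move iff p XOR X < p (reduce it to p XOR X).
  28: 28 XOR 3 = 31 ≥ 28 — no move.
  13: 13 XOR 3 = 14 ≥ 13 — no move.
  16: 16 XOR 3 = 19 ≥ 16 — no move.
  7: 7 XOR 3 = 4 < 7 — winning move (to 4).
  12: 12 XOR 3 = 15 ≥ 12 — no move.
  9: 9 XOR 3 = 10 ≥ 9 — no move.
That gives 1 winning move.

1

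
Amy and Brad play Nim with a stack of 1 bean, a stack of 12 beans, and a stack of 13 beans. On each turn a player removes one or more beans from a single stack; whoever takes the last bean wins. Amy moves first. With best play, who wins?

Nim-sum: 1 ⊕ 12 ⊕ 13 = 0.
The nim-sum is 0, so this is a P-position: the player to move is in a losing position under optimal play; Amy is about to move from it and so loses — Brad wins.

Brad wins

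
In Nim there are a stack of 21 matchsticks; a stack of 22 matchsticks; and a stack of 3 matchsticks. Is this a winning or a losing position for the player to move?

Losing position

In binary:
  10101  (21)
  10110  (22)
  00011  (3)
  -----
  00000  (0)
The nim-sum is 0, so this is a P-position: the player to move is in a losing position under optimal play.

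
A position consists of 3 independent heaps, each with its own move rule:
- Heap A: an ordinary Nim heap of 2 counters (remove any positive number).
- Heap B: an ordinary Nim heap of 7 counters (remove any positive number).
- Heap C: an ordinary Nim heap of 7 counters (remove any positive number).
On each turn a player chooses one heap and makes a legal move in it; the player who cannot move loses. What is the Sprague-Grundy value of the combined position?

2

Heap A is a plain Nim heap of size 2, so its Grundy value is 2.
Heap B is a plain Nim heap of size 7, so its Grundy value is 7.
Heap C is a plain Nim heap of size 7, so its Grundy value is 7.
The value of a disjunctive sum is the nim-sum of the parts.
Combined value = 2 XOR 7 XOR 7 = 2.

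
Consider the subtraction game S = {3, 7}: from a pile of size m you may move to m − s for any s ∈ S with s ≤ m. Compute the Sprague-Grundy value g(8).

Grundy values for subtraction set {3, 7}:
k:     0  1  2  3  4  5  6  7  8
g(k):  0  0  0  1  1  1  0  2  2
So g(8) = 2.

2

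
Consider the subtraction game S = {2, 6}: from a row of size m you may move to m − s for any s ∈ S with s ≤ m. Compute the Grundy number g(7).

1

Build the Grundy sequence with g(k) = mex{g(k−s) : s ∈ {2, 6}, s ≤ k}:
g(0) = mex{} = 0
g(1) = mex{} = 0
g(2) = mex{0} = 1
g(3) = mex{0} = 1
g(4) = mex{1} = 0
g(5) = mex{1} = 0
g(6) = mex{0} = 1
g(7) = mex{0} = 1
So g(7) = 1.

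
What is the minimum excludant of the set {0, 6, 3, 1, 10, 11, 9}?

2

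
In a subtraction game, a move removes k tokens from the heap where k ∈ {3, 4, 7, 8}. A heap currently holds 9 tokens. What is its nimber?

3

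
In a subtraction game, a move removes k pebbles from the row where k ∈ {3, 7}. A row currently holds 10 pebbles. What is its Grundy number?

Build the Grundy sequence with g(k) = mex{g(k−s) : s ∈ {3, 7}, s ≤ k}:
k:     0  1  2  3  4  5  6  7  8  9 10
g(k):  0  0  0  1  1  1  0  2  2  1  0
So g(10) = 0.

0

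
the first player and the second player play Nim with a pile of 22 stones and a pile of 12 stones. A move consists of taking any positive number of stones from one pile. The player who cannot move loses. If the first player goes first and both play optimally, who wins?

the first player wins

Write each in binary and XOR column by column:
  10110  (22)
  01100  (12)
  -----
  11010  (26)
The nim-sum is 26 ≠ 0, so this is an N-position: the player to move can win; the first player has a winning move.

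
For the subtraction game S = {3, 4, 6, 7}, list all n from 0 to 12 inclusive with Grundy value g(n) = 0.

0, 1, 2, 10, 11, 12

Build the Grundy sequence with g(k) = mex{g(k−s) : s ∈ {3, 4, 6, 7}, s ≤ k}:
g(0) = mex{} = 0
g(1) = mex{} = 0
g(2) = mex{} = 0
g(3) = mex{0} = 1
g(4) = mex{0} = 1
g(5) = mex{0} = 1
g(6) = mex{0,1} = 2
g(7) = mex{0,1} = 2
g(8) = mex{0,1} = 2
g(9) = mex{0,1,2} = 3
g(10) = mex{1,2} = 0
g(11) = mex{1,2} = 0
g(12) = mex{1,2,3} = 0
The P-positions (g = 0) in 0..12 are 0, 1, 2, 10, 11, 12.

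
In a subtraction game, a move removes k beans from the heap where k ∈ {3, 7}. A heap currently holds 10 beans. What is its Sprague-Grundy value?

0

Build the Grundy sequence with g(k) = mex{g(k−s) : s ∈ {3, 7}, s ≤ k}:
k:     0  1  2  3  4  5  6  7  8  9 10
g(k):  0  0  0  1  1  1  0  2  2  1  0
So g(10) = 0.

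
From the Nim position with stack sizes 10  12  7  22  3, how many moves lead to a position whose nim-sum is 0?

1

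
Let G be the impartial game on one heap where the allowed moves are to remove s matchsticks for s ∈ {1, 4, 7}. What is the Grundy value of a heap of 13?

0

Grundy values for subtraction set {1, 4, 7}:
g(0) = mex{} = 0
g(1) = mex{0} = 1
g(2) = mex{1} = 0
g(3) = mex{0} = 1
g(4) = mex{0,1} = 2
g(5) = mex{1,2} = 0
g(6) = mex{0} = 1
g(7) = mex{0,1} = 2
g(8) = mex{1,2} = 0
g(9) = mex{0} = 1
g(10) = mex{1} = 0
g(11) = mex{0,2} = 1
g(12) = mex{0,1} = 2
g(13) = mex{1,2} = 0
So g(13) = 0.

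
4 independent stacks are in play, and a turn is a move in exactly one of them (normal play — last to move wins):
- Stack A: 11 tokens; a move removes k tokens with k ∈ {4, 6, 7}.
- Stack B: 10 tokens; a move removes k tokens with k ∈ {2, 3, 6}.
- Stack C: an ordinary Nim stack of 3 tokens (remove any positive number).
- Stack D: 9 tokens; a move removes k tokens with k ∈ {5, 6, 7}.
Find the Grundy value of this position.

Build the Grundy sequence for stack A with g(k) = mex{g(k−s) : s ∈ {4, 6, 7}, s ≤ k}:
k:     0  1  2  3  4  5  6  7  8  9 10 11
g(k):  0  0  0  0  1  1  1  1  2  2  2  0
So g(11) = 0.
Grundy values for stack B (subtraction set {2, 3, 6}):
g(0) = mex{} = 0
g(1) = mex{} = 0
g(2) = mex{0} = 1
g(3) = mex{0} = 1
g(4) = mex{0,1} = 2
g(5) = mex{1} = 0
g(6) = mex{0,1,2} = 3
g(7) = mex{0,2} = 1
g(8) = mex{0,1,3} = 2
g(9) = mex{1,3} = 0
g(10) = mex{1,2} = 0
So g(10) = 0.
Stack C is a plain Nim stack of size 3, so its Grundy value is 3.
For stack D, compute g(0), g(1), … with moves {5, 6, 7}:
k:     0  1  2  3  4  5  6  7  8  9
g(k):  0  0  0  0  0  1  1  1  1  1
So g(9) = 1.
The value of a disjunctive sum is the nim-sum of the parts.
Combined value = 0 XOR 0 XOR 3 XOR 1 = 2.

2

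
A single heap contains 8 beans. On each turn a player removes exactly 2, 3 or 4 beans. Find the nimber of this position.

1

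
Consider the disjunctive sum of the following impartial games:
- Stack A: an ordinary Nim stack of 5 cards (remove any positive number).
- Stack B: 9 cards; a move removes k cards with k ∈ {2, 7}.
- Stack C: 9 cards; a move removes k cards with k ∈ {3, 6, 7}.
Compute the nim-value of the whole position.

6

Stack A is a plain Nim stack of size 5, so its Grundy value is 5.
Grundy values for stack B (subtraction set {2, 7}):
g(0) = mex{} = 0
g(1) = mex{} = 0
g(2) = mex{0} = 1
g(3) = mex{0} = 1
g(4) = mex{1} = 0
g(5) = mex{1} = 0
g(6) = mex{0} = 1
g(7) = mex{0} = 1
g(8) = mex{0,1} = 2
g(9) = mex{1} = 0
So g(9) = 0.
Build the Grundy sequence for stack C with g(k) = mex{g(k−s) : s ∈ {3, 6, 7}, s ≤ k}:
k:     0  1  2  3  4  5  6  7  8  9
g(k):  0  0  0  1  1  1  2  2  2  3
So g(9) = 3.
By the Sprague-Grundy theorem, the Grundy value of a sum of independent games is the XOR of the component values.
Combined value = 5 XOR 0 XOR 3 = 6.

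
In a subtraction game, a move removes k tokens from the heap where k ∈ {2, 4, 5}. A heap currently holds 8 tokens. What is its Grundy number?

Build the Grundy sequence with g(k) = mex{g(k−s) : s ∈ {2, 4, 5}, s ≤ k}:
k:     0  1  2  3  4  5  6  7  8
g(k):  0  0  1  1  2  2  3  0  0
So g(8) = 0.

0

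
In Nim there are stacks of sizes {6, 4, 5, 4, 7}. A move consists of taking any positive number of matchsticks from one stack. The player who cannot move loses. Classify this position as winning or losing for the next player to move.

Winning position

In binary:
  110  (6)
  100  (4)
  101  (5)
  100  (4)
  111  (7)
  ---
  100  (4)
The nim-sum is 4 ≠ 0, so this is an N-position: the player to move can win.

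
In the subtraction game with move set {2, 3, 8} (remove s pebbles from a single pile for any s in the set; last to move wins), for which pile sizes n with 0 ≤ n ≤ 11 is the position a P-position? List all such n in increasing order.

0, 1, 5, 6, 10, 11

Build the Grundy sequence with g(k) = mex{g(k−s) : s ∈ {2, 3, 8}, s ≤ k}:
g(0) = mex{} = 0
g(1) = mex{} = 0
g(2) = mex{0} = 1
g(3) = mex{0} = 1
g(4) = mex{0,1} = 2
g(5) = mex{1} = 0
g(6) = mex{1,2} = 0
g(7) = mex{0,2} = 1
g(8) = mex{0} = 1
g(9) = mex{0,1} = 2
g(10) = mex{1} = 0
g(11) = mex{1,2} = 0
The P-positions (g = 0) in 0..11 are 0, 1, 5, 6, 10, 11.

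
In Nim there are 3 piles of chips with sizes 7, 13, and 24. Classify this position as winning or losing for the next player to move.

Winning position

Nim-sum: 7 ^ 13 ^ 24 = 18.
The nim-sum is 18 ≠ 0, so this is an N-position: the player to move can win.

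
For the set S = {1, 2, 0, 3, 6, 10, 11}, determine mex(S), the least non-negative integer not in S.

The values 0, 1, 2, 3 are all present; 4 is the first non-negative integer missing from the set.

4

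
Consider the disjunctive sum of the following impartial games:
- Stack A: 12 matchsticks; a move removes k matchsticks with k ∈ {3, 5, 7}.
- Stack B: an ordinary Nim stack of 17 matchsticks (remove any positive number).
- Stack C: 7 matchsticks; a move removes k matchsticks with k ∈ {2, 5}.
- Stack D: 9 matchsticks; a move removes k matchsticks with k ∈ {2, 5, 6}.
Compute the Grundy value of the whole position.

Build the Grundy sequence for stack A with g(k) = mex{g(k−s) : s ∈ {3, 5, 7}, s ≤ k}:
k:     0  1  2  3  4  5  6  7  8  9 10 11 12
g(k):  0  0  0  1  1  1  2  2  2  3  0  0  0
So g(12) = 0.
Stack B is a plain Nim stack of size 17, so its Grundy value is 17.
Build the Grundy sequence for stack C with g(k) = mex{g(k−s) : s ∈ {2, 5}, s ≤ k}:
g(0) = mex{} = 0
g(1) = mex{} = 0
g(2) = mex{0} = 1
g(3) = mex{0} = 1
g(4) = mex{1} = 0
g(5) = mex{0,1} = 2
g(6) = mex{0} = 1
g(7) = mex{1,2} = 0
So g(7) = 0.
For stack D, compute g(0), g(1), … with moves {2, 5, 6}:
g(0) = mex{} = 0
g(1) = mex{} = 0
g(2) = mex{0} = 1
g(3) = mex{0} = 1
g(4) = mex{1} = 0
g(5) = mex{0,1} = 2
g(6) = mex{0} = 1
g(7) = mex{0,1,2} = 3
g(8) = mex{1} = 0
g(9) = mex{0,1,3} = 2
So g(9) = 2.
The value of a disjunctive sum is the nim-sum of the parts.
Combined value = 0 XOR 17 XOR 0 XOR 2 = 19.

19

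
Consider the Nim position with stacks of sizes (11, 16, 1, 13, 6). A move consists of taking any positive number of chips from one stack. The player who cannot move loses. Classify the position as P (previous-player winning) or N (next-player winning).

N-position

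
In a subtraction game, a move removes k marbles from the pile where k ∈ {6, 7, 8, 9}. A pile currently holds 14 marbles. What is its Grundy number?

2

Grundy values for subtraction set {6, 7, 8, 9}:
k:     0  1  2  3  4  5  6  7  8  9 10 11 12 13 14
g(k):  0  0  0  0  0  0  1  1  1  1  1  1  2  2  2
So g(14) = 2.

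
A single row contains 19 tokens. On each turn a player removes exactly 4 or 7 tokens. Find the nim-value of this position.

Build the Grundy sequence with g(k) = mex{g(k−s) : s ∈ {4, 7}, s ≤ k}:
k:     0  1  2  3  4  5  6  7  8  9 10 11 12 13 14 15 16 17 18 19
g(k):  0  0  0  0  1  1  1  1  2  2  2  0  0  0  0  1  1  1  1  2
So g(19) = 2.

2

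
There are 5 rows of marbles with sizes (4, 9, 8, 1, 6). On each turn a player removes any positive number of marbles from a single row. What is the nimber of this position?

Nim-sum: 4 XOR 9 XOR 8 XOR 1 XOR 6 = 2.

2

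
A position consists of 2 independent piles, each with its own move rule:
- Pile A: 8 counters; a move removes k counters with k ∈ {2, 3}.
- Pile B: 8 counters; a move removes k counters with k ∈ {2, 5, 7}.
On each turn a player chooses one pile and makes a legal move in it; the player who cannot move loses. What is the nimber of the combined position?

3

Grundy values for pile A (subtraction set {2, 3}):
g(0) = mex{} = 0
g(1) = mex{} = 0
g(2) = mex{0} = 1
g(3) = mex{0} = 1
g(4) = mex{0,1} = 2
g(5) = mex{1} = 0
g(6) = mex{1,2} = 0
g(7) = mex{0,2} = 1
g(8) = mex{0} = 1
So g(8) = 1.
Build the Grundy sequence for pile B with g(k) = mex{g(k−s) : s ∈ {2, 5, 7}, s ≤ k}:
k:     0  1  2  3  4  5  6  7  8
g(k):  0  0  1  1  0  2  1  3  2
So g(8) = 2.
By the Sprague-Grundy theorem, the Grundy value of a sum of independent games is the XOR of the component values.
Combined value = 1 XOR 2 = 3.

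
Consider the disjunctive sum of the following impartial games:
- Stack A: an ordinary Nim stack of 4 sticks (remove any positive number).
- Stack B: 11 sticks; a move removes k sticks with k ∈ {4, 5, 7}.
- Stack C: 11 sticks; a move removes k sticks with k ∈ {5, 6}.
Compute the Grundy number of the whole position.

Stack A is a plain Nim stack of size 4, so its Grundy value is 4.
Grundy values for stack B (subtraction set {4, 5, 7}):
g(0) = mex{} = 0
g(1) = mex{} = 0
g(2) = mex{} = 0
g(3) = mex{} = 0
g(4) = mex{0} = 1
g(5) = mex{0} = 1
g(6) = mex{0} = 1
g(7) = mex{0} = 1
g(8) = mex{0,1} = 2
g(9) = mex{0,1} = 2
g(10) = mex{0,1} = 2
g(11) = mex{1} = 0
So g(11) = 0.
Grundy values for stack C (subtraction set {5, 6}):
k:     0  1  2  3  4  5  6  7  8  9 10 11
g(k):  0  0  0  0  0  1  1  1  1  1  2  0
So g(11) = 0.
The value of a disjunctive sum is the nim-sum of the parts.
Combined value = 4 ⊕ 0 ⊕ 0 = 4.

4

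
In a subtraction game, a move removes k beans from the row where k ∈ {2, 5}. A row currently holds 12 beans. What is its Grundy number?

2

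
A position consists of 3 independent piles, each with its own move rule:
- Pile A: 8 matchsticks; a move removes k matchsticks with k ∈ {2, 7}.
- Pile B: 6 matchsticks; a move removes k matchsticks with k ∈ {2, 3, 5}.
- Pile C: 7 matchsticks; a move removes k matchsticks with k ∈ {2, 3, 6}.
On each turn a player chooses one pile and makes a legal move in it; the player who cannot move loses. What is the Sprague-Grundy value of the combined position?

0

For pile A, compute g(0), g(1), … with moves {2, 7}:
k:     0  1  2  3  4  5  6  7  8
g(k):  0  0  1  1  0  0  1  1  2
So g(8) = 2.
Build the Grundy sequence for pile B with g(k) = mex{g(k−s) : s ∈ {2, 3, 5}, s ≤ k}:
g(0) = mex{} = 0
g(1) = mex{} = 0
g(2) = mex{0} = 1
g(3) = mex{0} = 1
g(4) = mex{0,1} = 2
g(5) = mex{0,1} = 2
g(6) = mex{0,1,2} = 3
So g(6) = 3.
For pile C, compute g(0), g(1), … with moves {2, 3, 6}:
k:     0  1  2  3  4  5  6  7
g(k):  0  0  1  1  2  0  3  1
So g(7) = 1.
The value of a disjunctive sum is the nim-sum of the parts.
Combined value = 2 ⊕ 3 ⊕ 1 = 0.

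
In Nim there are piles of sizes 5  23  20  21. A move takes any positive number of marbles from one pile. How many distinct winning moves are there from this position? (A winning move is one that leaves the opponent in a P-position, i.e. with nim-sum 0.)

3

Write each in binary and XOR column by column:
  00101  (5)
  10111  (23)
  10100  (20)
  10101  (21)
  -----
  10011  (19)
The overall nim-sum is X = 19. A pile of size p has a winning move iff p XOR X < p (reduce it to p XOR X).
  5: 5 XOR 19 = 22 ≥ 5 — no move.
  23: 23 XOR 19 = 4 < 23 — winning move (to 4).
  20: 20 XOR 19 = 7 < 20 — winning move (to 7).
  21: 21 XOR 19 = 6 < 21 — winning move (to 6).
That gives 3 winning moves.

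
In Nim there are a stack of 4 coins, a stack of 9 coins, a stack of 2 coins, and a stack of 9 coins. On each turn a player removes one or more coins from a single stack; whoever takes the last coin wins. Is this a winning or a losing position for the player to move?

Winning position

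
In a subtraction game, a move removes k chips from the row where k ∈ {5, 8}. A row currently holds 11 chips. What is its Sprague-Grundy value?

2

Compute g(0), g(1), … for moves {5, 8}:
g(0) = mex{} = 0
g(1) = mex{} = 0
g(2) = mex{} = 0
g(3) = mex{} = 0
g(4) = mex{} = 0
g(5) = mex{0} = 1
g(6) = mex{0} = 1
g(7) = mex{0} = 1
g(8) = mex{0} = 1
g(9) = mex{0} = 1
g(10) = mex{0,1} = 2
g(11) = mex{0,1} = 2
So g(11) = 2.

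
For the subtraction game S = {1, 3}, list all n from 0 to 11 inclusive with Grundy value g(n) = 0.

Build the Grundy sequence with g(k) = mex{g(k−s) : s ∈ {1, 3}, s ≤ k}:
k:     0  1  2  3  4  5  6  7  8  9 10 11
g(k):  0  1  0  1  0  1  0  1  0  1  0  1
The P-positions (g = 0) in 0..11 are 0, 2, 4, 6, 8, 10.

0, 2, 4, 6, 8, 10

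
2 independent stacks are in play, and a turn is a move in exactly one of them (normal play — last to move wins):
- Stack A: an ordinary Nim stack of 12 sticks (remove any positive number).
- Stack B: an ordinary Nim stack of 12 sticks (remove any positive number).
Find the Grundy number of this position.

Stack A is a plain Nim stack of size 12, so its Grundy value is 12.
Stack B is a plain Nim stack of size 12, so its Grundy value is 12.
By the Sprague-Grundy theorem, the Grundy value of a sum of independent games is the XOR of the component values.
Combined value = 12 ⊕ 12 = 0.

0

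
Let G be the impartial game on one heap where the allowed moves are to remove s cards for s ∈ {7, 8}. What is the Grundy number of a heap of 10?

Grundy values for subtraction set {7, 8}:
k:     0  1  2  3  4  5  6  7  8  9 10
g(k):  0  0  0  0  0  0  0  1  1  1  1
So g(10) = 1.

1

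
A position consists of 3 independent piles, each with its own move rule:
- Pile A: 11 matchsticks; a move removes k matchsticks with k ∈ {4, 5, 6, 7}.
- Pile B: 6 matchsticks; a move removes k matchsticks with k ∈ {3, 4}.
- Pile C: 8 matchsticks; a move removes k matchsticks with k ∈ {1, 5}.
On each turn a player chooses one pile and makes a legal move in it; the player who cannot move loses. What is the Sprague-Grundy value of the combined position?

2

Build the Grundy sequence for pile A with g(k) = mex{g(k−s) : s ∈ {4, 5, 6, 7}, s ≤ k}:
g(0) = mex{} = 0
g(1) = mex{} = 0
g(2) = mex{} = 0
g(3) = mex{} = 0
g(4) = mex{0} = 1
g(5) = mex{0} = 1
g(6) = mex{0} = 1
g(7) = mex{0} = 1
g(8) = mex{0,1} = 2
g(9) = mex{0,1} = 2
g(10) = mex{0,1} = 2
g(11) = mex{1} = 0
So g(11) = 0.
For pile B, compute g(0), g(1), … with moves {3, 4}:
k:     0  1  2  3  4  5  6
g(k):  0  0  0  1  1  1  2
So g(6) = 2.
Build the Grundy sequence for pile C with g(k) = mex{g(k−s) : s ∈ {1, 5}, s ≤ k}:
g(0) = mex{} = 0
g(1) = mex{0} = 1
g(2) = mex{1} = 0
g(3) = mex{0} = 1
g(4) = mex{1} = 0
g(5) = mex{0} = 1
g(6) = mex{1} = 0
g(7) = mex{0} = 1
g(8) = mex{1} = 0
So g(8) = 0.
The value of a disjunctive sum is the nim-sum of the parts.
Combined value = 0 ⊕ 2 ⊕ 0 = 2.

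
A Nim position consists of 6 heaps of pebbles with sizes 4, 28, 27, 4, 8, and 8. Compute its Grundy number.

Nim-sum: 4 XOR 28 XOR 27 XOR 4 XOR 8 XOR 8 = 7.

7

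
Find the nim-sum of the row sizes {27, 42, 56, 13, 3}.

7

Nim-sum: 27 XOR 42 XOR 56 XOR 13 XOR 3 = 7.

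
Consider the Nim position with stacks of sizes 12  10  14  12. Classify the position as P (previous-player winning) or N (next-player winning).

N-position

Compute the nim-sum pairwise:
12 XOR 10 = 6
6 XOR 14 = 8
8 XOR 12 = 4
The nim-sum is 4 ≠ 0, so this is an N-position: the player to move can win.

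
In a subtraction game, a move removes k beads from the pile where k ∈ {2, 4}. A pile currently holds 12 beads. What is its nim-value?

0

Compute g(0), g(1), … for moves {2, 4}:
g(0) = mex{} = 0
g(1) = mex{} = 0
g(2) = mex{0} = 1
g(3) = mex{0} = 1
g(4) = mex{0,1} = 2
g(5) = mex{0,1} = 2
g(6) = mex{1,2} = 0
g(7) = mex{1,2} = 0
g(8) = mex{0,2} = 1
g(9) = mex{0,2} = 1
g(10) = mex{0,1} = 2
g(11) = mex{0,1} = 2
g(12) = mex{1,2} = 0
So g(12) = 0.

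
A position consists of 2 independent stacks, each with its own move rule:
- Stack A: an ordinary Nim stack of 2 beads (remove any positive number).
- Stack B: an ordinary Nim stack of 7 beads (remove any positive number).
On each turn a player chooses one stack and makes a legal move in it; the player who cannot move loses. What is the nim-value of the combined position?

5

Stack A is a plain Nim stack of size 2, so its Grundy value is 2.
Stack B is a plain Nim stack of size 7, so its Grundy value is 7.
By the Sprague-Grundy theorem, the Grundy value of a sum of independent games is the XOR of the component values.
Combined value = 2 XOR 7 = 5.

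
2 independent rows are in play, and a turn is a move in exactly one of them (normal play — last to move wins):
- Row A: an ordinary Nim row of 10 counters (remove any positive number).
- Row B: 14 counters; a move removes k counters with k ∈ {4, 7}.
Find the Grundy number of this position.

Row A is a plain Nim row of size 10, so its Grundy value is 10.
For row B, compute g(0), g(1), … with moves {4, 7}:
k:     0  1  2  3  4  5  6  7  8  9 10 11 12 13 14
g(k):  0  0  0  0  1  1  1  1  2  2  2  0  0  0  0
So g(14) = 0.
The value of a disjunctive sum is the nim-sum of the parts.
Combined value = 10 XOR 0 = 10.

10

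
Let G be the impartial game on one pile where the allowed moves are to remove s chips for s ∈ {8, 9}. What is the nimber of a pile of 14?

1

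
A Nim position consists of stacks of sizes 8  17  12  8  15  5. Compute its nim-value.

Nim-sum: 8 ⊕ 17 ⊕ 12 ⊕ 8 ⊕ 15 ⊕ 5 = 23.

23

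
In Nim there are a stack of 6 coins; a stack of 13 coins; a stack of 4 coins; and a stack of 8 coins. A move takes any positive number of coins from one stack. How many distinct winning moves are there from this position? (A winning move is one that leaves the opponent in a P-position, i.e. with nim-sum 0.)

3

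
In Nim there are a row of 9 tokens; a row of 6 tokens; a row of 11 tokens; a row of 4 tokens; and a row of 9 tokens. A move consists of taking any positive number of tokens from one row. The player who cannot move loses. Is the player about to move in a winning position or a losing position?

Bitwise XOR of the heap sizes:
  1001  (9)
  0110  (6)
  1011  (11)
  0100  (4)
  1001  (9)
  ----
  1001  (9)
The nim-sum is 9 ≠ 0, so this is an N-position: the player to move can win.

Winning position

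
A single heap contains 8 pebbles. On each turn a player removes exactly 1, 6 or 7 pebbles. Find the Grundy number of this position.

Compute g(0), g(1), … for moves {1, 6, 7}:
g(0) = mex{} = 0
g(1) = mex{0} = 1
g(2) = mex{1} = 0
g(3) = mex{0} = 1
g(4) = mex{1} = 0
g(5) = mex{0} = 1
g(6) = mex{0,1} = 2
g(7) = mex{0,1,2} = 3
g(8) = mex{0,1,3} = 2
So g(8) = 2.

2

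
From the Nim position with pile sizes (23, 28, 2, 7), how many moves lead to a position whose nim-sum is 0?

Bitwise XOR of the heap sizes:
  10111  (23)
  11100  (28)
  00010  (2)
  00111  (7)
  -----
  01110  (14)
The overall nim-sum is X = 14. A pile of size p has a winning move iff p XOR X < p (reduce it to p XOR X).
  23: 23 XOR 14 = 25 ≥ 23 — no move.
  28: 28 XOR 14 = 18 < 28 — winning move (to 18).
  2: 2 XOR 14 = 12 ≥ 2 — no move.
  7: 7 XOR 14 = 9 ≥ 7 — no move.
That gives 1 winning move.

1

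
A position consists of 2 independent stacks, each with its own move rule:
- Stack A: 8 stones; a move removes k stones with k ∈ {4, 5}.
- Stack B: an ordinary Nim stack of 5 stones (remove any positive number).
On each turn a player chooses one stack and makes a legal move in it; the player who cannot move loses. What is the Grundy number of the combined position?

Grundy values for stack A (subtraction set {4, 5}):
g(0) = mex{} = 0
g(1) = mex{} = 0
g(2) = mex{} = 0
g(3) = mex{} = 0
g(4) = mex{0} = 1
g(5) = mex{0} = 1
g(6) = mex{0} = 1
g(7) = mex{0} = 1
g(8) = mex{0,1} = 2
So g(8) = 2.
Stack B is a plain Nim stack of size 5, so its Grundy value is 5.
By the Sprague-Grundy theorem, the Grundy value of a sum of independent games is the XOR of the component values.
Combined value = 2 XOR 5 = 7.

7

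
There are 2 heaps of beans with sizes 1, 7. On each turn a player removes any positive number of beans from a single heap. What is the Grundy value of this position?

6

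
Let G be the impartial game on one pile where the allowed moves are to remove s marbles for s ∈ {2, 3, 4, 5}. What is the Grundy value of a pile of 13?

3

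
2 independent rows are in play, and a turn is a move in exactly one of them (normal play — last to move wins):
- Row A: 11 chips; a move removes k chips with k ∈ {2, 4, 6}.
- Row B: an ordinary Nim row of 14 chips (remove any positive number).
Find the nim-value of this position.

15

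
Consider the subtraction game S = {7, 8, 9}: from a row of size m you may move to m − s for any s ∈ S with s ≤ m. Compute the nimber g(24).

1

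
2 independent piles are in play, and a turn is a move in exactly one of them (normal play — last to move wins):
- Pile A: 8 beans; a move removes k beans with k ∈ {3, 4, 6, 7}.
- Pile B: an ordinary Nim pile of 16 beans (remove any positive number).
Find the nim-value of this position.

18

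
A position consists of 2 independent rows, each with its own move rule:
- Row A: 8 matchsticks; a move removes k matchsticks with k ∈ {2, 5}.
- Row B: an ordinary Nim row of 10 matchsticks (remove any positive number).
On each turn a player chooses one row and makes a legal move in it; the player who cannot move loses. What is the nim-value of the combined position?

10

Build the Grundy sequence for row A with g(k) = mex{g(k−s) : s ∈ {2, 5}, s ≤ k}:
k:     0  1  2  3  4  5  6  7  8
g(k):  0  0  1  1  0  2  1  0  0
So g(8) = 0.
Row B is a plain Nim row of size 10, so its Grundy value is 10.
The value of a disjunctive sum is the nim-sum of the parts.
Combined value = 0 XOR 10 = 10.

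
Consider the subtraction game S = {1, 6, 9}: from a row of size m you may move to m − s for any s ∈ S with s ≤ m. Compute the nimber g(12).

0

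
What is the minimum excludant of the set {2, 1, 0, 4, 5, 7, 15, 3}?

6

The values 0, 1, 2, 3, 4, 5 are all present; 6 is the first non-negative integer missing from the set.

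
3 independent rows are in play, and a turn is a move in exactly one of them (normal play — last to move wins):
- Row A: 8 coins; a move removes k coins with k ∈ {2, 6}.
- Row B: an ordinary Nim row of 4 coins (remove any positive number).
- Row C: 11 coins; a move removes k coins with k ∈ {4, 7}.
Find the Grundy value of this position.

4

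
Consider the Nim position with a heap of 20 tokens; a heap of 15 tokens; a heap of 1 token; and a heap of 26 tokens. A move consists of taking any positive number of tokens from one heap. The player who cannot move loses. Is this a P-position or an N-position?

Compute the nim-sum pairwise:
20 ^ 15 = 27
27 ^ 1 = 26
26 ^ 26 = 0
The nim-sum is 0, so this is a P-position: the player to move is in a losing position under optimal play.

P-position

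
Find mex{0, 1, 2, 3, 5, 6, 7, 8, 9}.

The values 0, 1, 2, 3 are all present; 4 is the first non-negative integer missing from the set.

4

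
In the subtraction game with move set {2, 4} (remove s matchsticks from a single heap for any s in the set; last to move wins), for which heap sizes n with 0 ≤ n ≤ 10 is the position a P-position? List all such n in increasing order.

0, 1, 6, 7

Compute g(0), g(1), … for moves {2, 4}:
g(0) = mex{} = 0
g(1) = mex{} = 0
g(2) = mex{0} = 1
g(3) = mex{0} = 1
g(4) = mex{0,1} = 2
g(5) = mex{0,1} = 2
g(6) = mex{1,2} = 0
g(7) = mex{1,2} = 0
g(8) = mex{0,2} = 1
g(9) = mex{0,2} = 1
g(10) = mex{0,1} = 2
The P-positions (g = 0) in 0..10 are 0, 1, 6, 7.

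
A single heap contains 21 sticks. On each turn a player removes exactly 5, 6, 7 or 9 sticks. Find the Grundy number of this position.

1

Build the Grundy sequence with g(k) = mex{g(k−s) : s ∈ {5, 6, 7, 9}, s ≤ k}:
k:     0  1  2  3  4  5  6  7  8  9 10 11 12 13 14 15 16 17 18 19 20 21
g(k):  0  0  0  0  0  1  1  1  1  1  2  2  2  2  0  0  0  0  0  1  1  1
So g(21) = 1.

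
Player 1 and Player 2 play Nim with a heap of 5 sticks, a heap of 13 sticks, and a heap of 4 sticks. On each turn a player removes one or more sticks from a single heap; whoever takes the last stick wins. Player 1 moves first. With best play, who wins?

Nim-sum: 5 ^ 13 ^ 4 = 12.
The nim-sum is 12 ≠ 0, so this is an N-position: the player to move can win; Player 1 has a winning move.

Player 1 wins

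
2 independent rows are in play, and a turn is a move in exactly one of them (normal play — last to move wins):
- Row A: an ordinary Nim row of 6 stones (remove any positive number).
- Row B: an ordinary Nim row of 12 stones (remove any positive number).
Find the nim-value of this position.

10

Row A is a plain Nim row of size 6, so its Grundy value is 6.
Row B is a plain Nim row of size 12, so its Grundy value is 12.
The value of a disjunctive sum is the nim-sum of the parts.
Combined value = 6 XOR 12 = 10.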